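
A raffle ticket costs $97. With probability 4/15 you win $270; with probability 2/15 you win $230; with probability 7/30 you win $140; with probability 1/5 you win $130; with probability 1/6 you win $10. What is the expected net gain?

66

E[payout] = 270·4/15 + 230·2/15 + 140·7/30 + 130·1/5 + 10·1/6
 = 72 + 92/3 + 98/3 + 26 + 5/3
 = 163
Net = 163 - 97 = 66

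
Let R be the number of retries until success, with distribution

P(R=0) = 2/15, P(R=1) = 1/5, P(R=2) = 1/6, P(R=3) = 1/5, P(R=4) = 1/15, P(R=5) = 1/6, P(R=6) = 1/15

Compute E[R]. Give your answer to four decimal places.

E[R] = Σ r·P(R=r)
 = 0·2/15 + 1·1/5 + 2·1/6 + 3·1/5 + 4·1/15 + 5·1/6 + 6·1/15
 = 0 + 1/5 + 1/3 + 3/5 + 4/15 + 5/6 + 2/5
 = 79/30

2.6333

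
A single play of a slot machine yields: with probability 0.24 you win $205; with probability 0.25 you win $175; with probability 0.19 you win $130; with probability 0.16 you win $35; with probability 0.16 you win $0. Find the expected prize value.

123.25

E[payout] = 205·0.24 + 175·0.25 + 130·0.19 + 35·0.16 + 0·0.16
 = 49.2 + 43.75 + 24.7 + 5.6 + 0
 = 123.25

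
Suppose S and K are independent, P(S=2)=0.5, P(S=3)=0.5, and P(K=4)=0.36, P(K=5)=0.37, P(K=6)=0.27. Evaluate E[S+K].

7.41

E[S+K] = Σ_s Σ_k (s+k) · P(S=s)P(K=k)
 = 6·0.18 + 7·0.185 + 8·0.135 + 7·0.18 + 8·0.185 + 9·0.135
 = 1.08 + 1.295 + 1.08 + 1.26 + 1.48 + 1.215
 = 7.41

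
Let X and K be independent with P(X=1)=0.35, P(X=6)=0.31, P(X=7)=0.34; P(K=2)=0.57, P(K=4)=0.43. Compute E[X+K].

E[X+K] = Σ_x Σ_k (x+k) · P(X=x)P(K=k)
 = 3·0.1995 + 5·0.1505 + 8·0.1767 + 10·0.1333 + 9·0.1938 + 11·0.1462
 = 0.5985 + 0.7525 + 1.4136 + 1.333 + 1.7442 + 1.6082
 = 7.45

7.45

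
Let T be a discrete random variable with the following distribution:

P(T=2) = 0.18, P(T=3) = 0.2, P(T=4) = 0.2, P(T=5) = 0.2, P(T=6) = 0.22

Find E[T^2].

18.64

E[T^2] = Σ t^2·P(T=t)
 = 4·0.18 + 9·0.2 + 16·0.2 + 25·0.2 + 36·0.22
 = 0.72 + 1.8 + 3.2 + 5 + 7.92
 = 18.64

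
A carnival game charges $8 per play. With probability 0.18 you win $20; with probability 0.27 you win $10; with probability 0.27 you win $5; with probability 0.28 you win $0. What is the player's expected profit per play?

-0.35

E[payout] = 20·0.18 + 10·0.27 + 5·0.27 + 0·0.28
 = 3.6 + 2.7 + 1.35 + 0
 = 7.65
Net = 7.65 - 8 = -0.35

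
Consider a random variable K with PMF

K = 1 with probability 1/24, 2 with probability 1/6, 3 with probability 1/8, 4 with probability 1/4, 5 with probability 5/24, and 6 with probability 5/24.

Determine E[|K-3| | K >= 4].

P(K >= 4) = 1/4 + 5/24 + 5/24 = 2/3.
E[|K-3| | K >= 4] = [1·1/4 + 2·5/24 + 3·5/24] / (2/3)
 = 31/24 / (2/3)
 = 31/16

1.9375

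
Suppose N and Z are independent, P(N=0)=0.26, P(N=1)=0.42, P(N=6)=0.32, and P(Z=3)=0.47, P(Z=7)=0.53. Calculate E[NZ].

E[NZ] = Σ_n Σ_z nz · P(N=n)P(Z=z)
 = 0·0.1222 + 0·0.1378 + 3·0.1974 + 7·0.2226 + 18·0.1504 + 42·0.1696
 = 0 + 0 + 0.5922 + 1.5582 + 2.7072 + 7.1232
 = 11.9808

11.9808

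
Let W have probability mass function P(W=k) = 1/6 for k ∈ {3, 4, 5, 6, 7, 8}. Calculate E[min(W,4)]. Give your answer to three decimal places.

E[min(W,4)] = Σ min(w,4)·P(W=w)
 = 3·1/6 + 4·1/6 + 4·1/6 + 4·1/6 + 4·1/6 + 4·1/6
 = 1/2 + 2/3 + 2/3 + 2/3 + 2/3 + 2/3
 = 23/6

3.833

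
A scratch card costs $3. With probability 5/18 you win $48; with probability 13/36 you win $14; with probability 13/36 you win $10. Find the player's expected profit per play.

19

E[payout] = 48·5/18 + 14·13/36 + 10·13/36
 = 40/3 + 91/18 + 65/18
 = 22
Net = 22 - 3 = 19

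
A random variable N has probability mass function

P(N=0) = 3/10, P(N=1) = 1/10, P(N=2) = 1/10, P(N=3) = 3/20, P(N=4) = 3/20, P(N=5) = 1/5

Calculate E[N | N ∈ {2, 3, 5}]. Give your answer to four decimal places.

3.6667

P(N ∈ {2, 3, 5}) = 1/10 + 3/20 + 1/5 = 9/20.
E[N | N ∈ {2, 3, 5}] = [2·1/10 + 3·3/20 + 5·1/5] / (9/20)
 = 33/20 / (9/20)
 = 11/3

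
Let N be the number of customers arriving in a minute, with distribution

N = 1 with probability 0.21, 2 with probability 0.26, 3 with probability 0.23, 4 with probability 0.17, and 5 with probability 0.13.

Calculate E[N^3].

35.63

E[N^3] = Σ n^3·P(N=n)
 = 1·0.21 + 8·0.26 + 27·0.23 + 64·0.17 + 125·0.13
 = 0.21 + 2.08 + 6.21 + 10.88 + 16.25
 = 35.63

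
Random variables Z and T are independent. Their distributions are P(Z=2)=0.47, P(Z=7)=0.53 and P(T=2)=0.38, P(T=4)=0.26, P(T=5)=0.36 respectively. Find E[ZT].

16.74

E[ZT] = Σ_z Σ_t zt · P(Z=z)P(T=t)
 = 4·0.1786 + 8·0.1222 + 10·0.1692 + 14·0.2014 + 28·0.1378 + 35·0.1908
 = 0.7144 + 0.9776 + 1.692 + 2.8196 + 3.8584 + 6.678
 = 16.74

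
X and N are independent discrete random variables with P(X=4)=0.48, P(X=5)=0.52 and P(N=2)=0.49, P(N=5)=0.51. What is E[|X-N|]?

E[|X-N|] = Σ_x Σ_n |x-n| · P(X=x)P(N=n)
 = 2·0.2352 + 1·0.2448 + 3·0.2548 + 0·0.2652
 = 0.4704 + 0.2448 + 0.7644 + 0
 = 1.4796

1.4796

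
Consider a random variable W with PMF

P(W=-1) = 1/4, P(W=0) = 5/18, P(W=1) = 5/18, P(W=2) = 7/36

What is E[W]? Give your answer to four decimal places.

E[W] = Σ w·P(W=w)
 = (-1)·1/4 + 0·5/18 + 1·5/18 + 2·7/36
 = (-1/4) + 0 + 5/18 + 7/18
 = 5/12

0.4167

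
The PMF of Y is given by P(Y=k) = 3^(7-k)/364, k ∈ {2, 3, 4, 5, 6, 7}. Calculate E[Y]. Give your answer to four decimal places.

E[Y] = Σ y·P(Y=y)
 = 2·243/364 + 3·81/364 + 4·27/364 + 5·9/364 + 6·3/364 + 7·1/364
 = 243/182 + 243/364 + 27/91 + 45/364 + 9/182 + 1/52
 = 907/364

2.4918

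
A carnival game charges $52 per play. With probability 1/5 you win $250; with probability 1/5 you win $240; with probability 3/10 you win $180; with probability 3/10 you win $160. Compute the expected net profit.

E[payout] = 250·1/5 + 240·1/5 + 180·3/10 + 160·3/10
 = 50 + 48 + 54 + 48
 = 200
Net = 200 - 52 = 148

148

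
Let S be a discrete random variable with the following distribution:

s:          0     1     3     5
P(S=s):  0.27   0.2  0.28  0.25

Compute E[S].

E[S] = Σ s·P(S=s)
 = 0·0.27 + 1·0.2 + 3·0.28 + 5·0.25
 = 0 + 0.2 + 0.84 + 1.25
 = 2.29

2.29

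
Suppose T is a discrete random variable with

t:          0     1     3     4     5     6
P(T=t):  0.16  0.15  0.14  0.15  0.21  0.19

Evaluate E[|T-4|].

1.82

E[|T-4|] = Σ |t-4|·P(T=t)
 = 4·0.16 + 3·0.15 + 1·0.14 + 0·0.15 + 1·0.21 + 2·0.19
 = 0.64 + 0.45 + 0.14 + 0 + 0.21 + 0.38
 = 1.82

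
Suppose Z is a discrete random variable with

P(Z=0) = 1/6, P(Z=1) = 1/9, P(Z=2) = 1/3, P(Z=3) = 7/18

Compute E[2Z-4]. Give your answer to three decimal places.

-0.111

E[2Z-4] = Σ (2z-4)·P(Z=z)
 = (-4)·1/6 + (-2)·1/9 + 0·1/3 + 2·7/18
 = (-2/3) + (-2/9) + 0 + 7/9
 = -1/9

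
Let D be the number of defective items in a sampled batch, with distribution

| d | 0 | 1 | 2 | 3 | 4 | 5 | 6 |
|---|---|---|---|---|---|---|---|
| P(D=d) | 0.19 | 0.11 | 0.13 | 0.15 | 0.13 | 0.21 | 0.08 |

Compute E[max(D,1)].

E[max(D,1)] = Σ max(d,1)·P(D=d)
 = 1·0.19 + 1·0.11 + 2·0.13 + 3·0.15 + 4·0.13 + 5·0.21 + 6·0.08
 = 0.19 + 0.11 + 0.26 + 0.45 + 0.52 + 1.05 + 0.48
 = 3.06

3.06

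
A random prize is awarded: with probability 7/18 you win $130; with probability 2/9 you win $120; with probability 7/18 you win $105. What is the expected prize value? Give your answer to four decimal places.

E[payout] = 130·7/18 + 120·2/9 + 105·7/18
 = 455/9 + 80/3 + 245/6
 = 2125/18

118.0556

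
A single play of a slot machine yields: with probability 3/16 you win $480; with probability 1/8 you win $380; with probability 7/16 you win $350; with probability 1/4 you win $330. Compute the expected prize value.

E[payout] = 480·3/16 + 380·1/8 + 350·7/16 + 330·1/4
 = 90 + 95/2 + 1225/8 + 165/2
 = 2985/8

373.125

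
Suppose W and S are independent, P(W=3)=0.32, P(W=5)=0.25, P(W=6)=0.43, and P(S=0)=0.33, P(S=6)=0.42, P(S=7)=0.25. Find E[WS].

20.4533

E[WS] = Σ_w Σ_s ws · P(W=w)P(S=s)
 = 0·0.1056 + 18·0.1344 + 21·0.08 + 0·0.0825 + 30·0.105 + 35·0.0625 + 0·0.1419 + 36·0.1806 + 42·0.1075
 = 0 + 2.4192 + 1.68 + 0 + 3.15 + 2.1875 + 0 + 6.5016 + 4.515
 = 20.4533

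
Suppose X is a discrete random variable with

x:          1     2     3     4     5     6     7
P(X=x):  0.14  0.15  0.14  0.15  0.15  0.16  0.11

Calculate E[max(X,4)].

4.8

E[max(X,4)] = Σ max(x,4)·P(X=x)
 = 4·0.14 + 4·0.15 + 4·0.14 + 4·0.15 + 5·0.15 + 6·0.16 + 7·0.11
 = 0.56 + 0.6 + 0.56 + 0.6 + 0.75 + 0.96 + 0.77
 = 4.8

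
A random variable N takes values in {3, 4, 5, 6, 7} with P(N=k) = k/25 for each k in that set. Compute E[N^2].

E[N^2] = Σ n^2·P(N=n)
 = 9·3/25 + 16·4/25 + 25·1/5 + 36·6/25 + 49·7/25
 = 27/25 + 64/25 + 5 + 216/25 + 343/25
 = 31

31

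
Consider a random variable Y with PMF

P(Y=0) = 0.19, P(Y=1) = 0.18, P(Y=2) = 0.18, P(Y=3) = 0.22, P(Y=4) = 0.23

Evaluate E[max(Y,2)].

E[max(Y,2)] = Σ max(y,2)·P(Y=y)
 = 2·0.19 + 2·0.18 + 2·0.18 + 3·0.22 + 4·0.23
 = 0.38 + 0.36 + 0.36 + 0.66 + 0.92
 = 2.68

2.68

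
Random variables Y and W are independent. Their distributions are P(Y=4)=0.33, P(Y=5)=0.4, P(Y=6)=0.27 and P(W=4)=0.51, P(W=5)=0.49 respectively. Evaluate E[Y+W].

9.43

E[Y+W] = Σ_y Σ_w (y+w) · P(Y=y)P(W=w)
 = 8·0.1683 + 9·0.1617 + 9·0.204 + 10·0.196 + 10·0.1377 + 11·0.1323
 = 1.3464 + 1.4553 + 1.836 + 1.96 + 1.377 + 1.4553
 = 9.43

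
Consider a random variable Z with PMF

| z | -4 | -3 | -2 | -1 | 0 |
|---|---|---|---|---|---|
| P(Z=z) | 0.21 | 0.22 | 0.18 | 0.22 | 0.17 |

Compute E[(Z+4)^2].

5.64

E[(Z+4)^2] = Σ (z+4)^2·P(Z=z)
 = 0·0.21 + 1·0.22 + 4·0.18 + 9·0.22 + 16·0.17
 = 0 + 0.22 + 0.72 + 1.98 + 2.72
 = 5.64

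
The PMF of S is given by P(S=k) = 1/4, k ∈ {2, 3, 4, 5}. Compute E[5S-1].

E[5S-1] = Σ (5s-1)·P(S=s)
 = 9·1/4 + 14·1/4 + 19·1/4 + 24·1/4
 = 9/4 + 7/2 + 19/4 + 6
 = 33/2

16.5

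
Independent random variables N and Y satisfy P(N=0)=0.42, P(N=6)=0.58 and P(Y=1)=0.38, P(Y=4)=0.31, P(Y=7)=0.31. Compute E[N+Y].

E[N+Y] = Σ_n Σ_y (n+y) · P(N=n)P(Y=y)
 = 1·0.1596 + 4·0.1302 + 7·0.1302 + 7·0.2204 + 10·0.1798 + 13·0.1798
 = 0.1596 + 0.5208 + 0.9114 + 1.5428 + 1.798 + 2.3374
 = 7.27

7.27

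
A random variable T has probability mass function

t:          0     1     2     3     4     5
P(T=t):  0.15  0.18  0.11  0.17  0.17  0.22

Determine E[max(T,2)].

3.17

E[max(T,2)] = Σ max(t,2)·P(T=t)
 = 2·0.15 + 2·0.18 + 2·0.11 + 3·0.17 + 4·0.17 + 5·0.22
 = 0.3 + 0.36 + 0.22 + 0.51 + 0.68 + 1.1
 = 3.17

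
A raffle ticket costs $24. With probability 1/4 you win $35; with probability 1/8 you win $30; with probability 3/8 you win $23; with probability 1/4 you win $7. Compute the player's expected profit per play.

E[payout] = 35·1/4 + 30·1/8 + 23·3/8 + 7·1/4
 = 35/4 + 15/4 + 69/8 + 7/4
 = 183/8
Net = 183/8 - 24 = -9/8

-1.125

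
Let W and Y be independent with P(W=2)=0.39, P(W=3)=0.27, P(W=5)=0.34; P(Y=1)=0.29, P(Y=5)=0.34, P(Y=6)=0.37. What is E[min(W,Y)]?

2.6259

E[min(W,Y)] = Σ_w Σ_y min(w,y) · P(W=w)P(Y=y)
 = 1·0.1131 + 2·0.1326 + 2·0.1443 + 1·0.0783 + 3·0.0918 + 3·0.0999 + 1·0.0986 + 5·0.1156 + 5·0.1258
 = 0.1131 + 0.2652 + 0.2886 + 0.0783 + 0.2754 + 0.2997 + 0.0986 + 0.578 + 0.629
 = 2.6259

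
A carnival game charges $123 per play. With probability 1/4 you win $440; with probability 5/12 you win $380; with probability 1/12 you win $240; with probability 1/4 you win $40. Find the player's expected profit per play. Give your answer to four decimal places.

E[payout] = 440·1/4 + 380·5/12 + 240·1/12 + 40·1/4
 = 110 + 475/3 + 20 + 10
 = 895/3
Net = 895/3 - 123 = 526/3

175.3333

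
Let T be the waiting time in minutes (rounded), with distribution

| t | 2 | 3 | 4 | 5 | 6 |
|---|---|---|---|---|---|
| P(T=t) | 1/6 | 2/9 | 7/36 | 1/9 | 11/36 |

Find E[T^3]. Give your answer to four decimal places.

99.6667

E[T^3] = Σ t^3·P(T=t)
 = 8·1/6 + 27·2/9 + 64·7/36 + 125·1/9 + 216·11/36
 = 4/3 + 6 + 112/9 + 125/9 + 66
 = 299/3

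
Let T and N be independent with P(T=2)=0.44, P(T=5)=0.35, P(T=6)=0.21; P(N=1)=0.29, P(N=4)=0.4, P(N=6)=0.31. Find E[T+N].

7.64

E[T+N] = Σ_t Σ_n (t+n) · P(T=t)P(N=n)
 = 3·0.1276 + 6·0.176 + 8·0.1364 + 6·0.1015 + 9·0.14 + 11·0.1085 + 7·0.0609 + 10·0.084 + 12·0.0651
 = 0.3828 + 1.056 + 1.0912 + 0.609 + 1.26 + 1.1935 + 0.4263 + 0.84 + 0.7812
 = 7.64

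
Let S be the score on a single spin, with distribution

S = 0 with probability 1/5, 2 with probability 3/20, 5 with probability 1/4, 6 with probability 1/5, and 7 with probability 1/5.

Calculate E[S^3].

E[S^3] = Σ s^3·P(S=s)
 = 0·1/5 + 8·3/20 + 125·1/4 + 216·1/5 + 343·1/5
 = 0 + 6/5 + 125/4 + 216/5 + 343/5
 = 577/4

144.25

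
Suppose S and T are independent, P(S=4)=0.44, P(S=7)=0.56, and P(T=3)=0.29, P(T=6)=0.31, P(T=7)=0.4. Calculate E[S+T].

E[S+T] = Σ_s Σ_t (s+t) · P(S=s)P(T=t)
 = 7·0.1276 + 10·0.1364 + 11·0.176 + 10·0.1624 + 13·0.1736 + 14·0.224
 = 0.8932 + 1.364 + 1.936 + 1.624 + 2.2568 + 3.136
 = 11.21

11.21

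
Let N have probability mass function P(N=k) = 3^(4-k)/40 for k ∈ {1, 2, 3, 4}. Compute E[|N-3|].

1.6

E[|N-3|] = Σ |n-3|·P(N=n)
 = 2·27/40 + 1·9/40 + 0·3/40 + 1·1/40
 = 27/20 + 9/40 + 0 + 1/40
 = 8/5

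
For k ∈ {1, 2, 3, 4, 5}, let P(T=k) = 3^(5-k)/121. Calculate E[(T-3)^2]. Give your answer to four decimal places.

2.9587

E[(T-3)^2] = Σ (t-3)^2·P(T=t)
 = 4·81/121 + 1·27/121 + 0·9/121 + 1·3/121 + 4·1/121
 = 324/121 + 27/121 + 0 + 3/121 + 4/121
 = 358/121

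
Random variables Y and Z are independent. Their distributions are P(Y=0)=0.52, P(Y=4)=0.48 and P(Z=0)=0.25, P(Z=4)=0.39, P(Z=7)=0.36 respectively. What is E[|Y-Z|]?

E[|Y-Z|] = Σ_y Σ_z |y-z| · P(Y=y)P(Z=z)
 = 0·0.13 + 4·0.2028 + 7·0.1872 + 4·0.12 + 0·0.1872 + 3·0.1728
 = 0 + 0.8112 + 1.3104 + 0.48 + 0 + 0.5184
 = 3.12

3.12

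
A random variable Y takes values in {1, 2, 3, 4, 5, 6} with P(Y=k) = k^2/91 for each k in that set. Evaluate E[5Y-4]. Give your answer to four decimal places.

E[5Y-4] = Σ (5y-4)·P(Y=y)
 = 1·1/91 + 6·4/91 + 11·9/91 + 16·16/91 + 21·25/91 + 26·36/91
 = 1/91 + 24/91 + 99/91 + 256/91 + 75/13 + 72/7
 = 263/13

20.2308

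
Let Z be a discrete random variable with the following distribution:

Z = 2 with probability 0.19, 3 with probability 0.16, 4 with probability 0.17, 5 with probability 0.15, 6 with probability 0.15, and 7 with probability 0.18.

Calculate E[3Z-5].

8.35

E[3Z-5] = Σ (3z-5)·P(Z=z)
 = 1·0.19 + 4·0.16 + 7·0.17 + 10·0.15 + 13·0.15 + 16·0.18
 = 0.19 + 0.64 + 1.19 + 1.5 + 1.95 + 2.88
 = 8.35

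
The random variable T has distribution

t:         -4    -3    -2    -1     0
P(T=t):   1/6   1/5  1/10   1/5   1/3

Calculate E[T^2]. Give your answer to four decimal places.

E[T^2] = Σ t^2·P(T=t)
 = 16·1/6 + 9·1/5 + 4·1/10 + 1·1/5 + 0·1/3
 = 8/3 + 9/5 + 2/5 + 1/5 + 0
 = 76/15

5.0667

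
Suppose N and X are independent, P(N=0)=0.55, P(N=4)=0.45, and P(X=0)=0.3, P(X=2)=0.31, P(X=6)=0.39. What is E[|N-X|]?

2.798

E[|N-X|] = Σ_n Σ_x |n-x| · P(N=n)P(X=x)
 = 0·0.165 + 2·0.1705 + 6·0.2145 + 4·0.135 + 2·0.1395 + 2·0.1755
 = 0 + 0.341 + 1.287 + 0.54 + 0.279 + 0.351
 = 2.798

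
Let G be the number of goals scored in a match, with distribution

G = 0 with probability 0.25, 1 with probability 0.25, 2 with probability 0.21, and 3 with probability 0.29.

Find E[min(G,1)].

0.75

E[min(G,1)] = Σ min(g,1)·P(G=g)
 = 0·0.25 + 1·0.25 + 1·0.21 + 1·0.29
 = 0 + 0.25 + 0.21 + 0.29
 = 0.75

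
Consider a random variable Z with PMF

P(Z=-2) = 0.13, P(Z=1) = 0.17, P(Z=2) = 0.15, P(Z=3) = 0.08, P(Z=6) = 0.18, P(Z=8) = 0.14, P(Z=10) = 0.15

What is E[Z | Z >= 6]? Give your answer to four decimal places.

7.8723

P(Z >= 6) = 0.18 + 0.14 + 0.15 = 0.47.
E[Z | Z >= 6] = [6·0.18 + 8·0.14 + 10·0.15] / 0.47
 = 3.7 / 0.47
 = 370/47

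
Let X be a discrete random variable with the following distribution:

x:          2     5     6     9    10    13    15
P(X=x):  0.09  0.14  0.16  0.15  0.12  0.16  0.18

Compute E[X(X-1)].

E[X(X-1)] = Σ x(x-1)·P(X=x)
 = 2·0.09 + 20·0.14 + 30·0.16 + 72·0.15 + 90·0.12 + 156·0.16 + 210·0.18
 = 0.18 + 2.8 + 4.8 + 10.8 + 10.8 + 24.96 + 37.8
 = 92.14

92.14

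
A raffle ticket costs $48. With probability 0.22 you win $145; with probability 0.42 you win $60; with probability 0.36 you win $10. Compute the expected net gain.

12.7

E[payout] = 145·0.22 + 60·0.42 + 10·0.36
 = 31.9 + 25.2 + 3.6
 = 60.7
Net = 60.7 - 48 = 12.7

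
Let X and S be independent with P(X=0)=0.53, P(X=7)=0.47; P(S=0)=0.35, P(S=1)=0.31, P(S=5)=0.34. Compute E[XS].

6.6129

E[XS] = Σ_x Σ_s xs · P(X=x)P(S=s)
 = 0·0.1855 + 0·0.1643 + 0·0.1802 + 0·0.1645 + 7·0.1457 + 35·0.1598
 = 0 + 0 + 0 + 0 + 1.0199 + 5.593
 = 6.6129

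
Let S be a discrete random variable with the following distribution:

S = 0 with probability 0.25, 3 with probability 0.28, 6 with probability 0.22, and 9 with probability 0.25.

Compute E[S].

4.41

E[S] = Σ s·P(S=s)
 = 0·0.25 + 3·0.28 + 6·0.22 + 9·0.25
 = 0 + 0.84 + 1.32 + 2.25
 = 4.41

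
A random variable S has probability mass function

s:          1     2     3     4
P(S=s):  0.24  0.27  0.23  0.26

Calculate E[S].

E[S] = Σ s·P(S=s)
 = 1·0.24 + 2·0.27 + 3·0.23 + 4·0.26
 = 0.24 + 0.54 + 0.69 + 1.04
 = 2.51

2.51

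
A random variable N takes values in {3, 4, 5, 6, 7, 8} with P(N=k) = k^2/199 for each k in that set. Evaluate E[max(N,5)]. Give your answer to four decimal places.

6.6382

E[max(N,5)] = Σ max(n,5)·P(N=n)
 = 5·9/199 + 5·16/199 + 5·25/199 + 6·36/199 + 7·49/199 + 8·64/199
 = 45/199 + 80/199 + 125/199 + 216/199 + 343/199 + 512/199
 = 1321/199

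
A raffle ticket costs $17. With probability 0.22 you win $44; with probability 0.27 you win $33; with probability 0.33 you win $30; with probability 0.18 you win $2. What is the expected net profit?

E[payout] = 44·0.22 + 33·0.27 + 30·0.33 + 2·0.18
 = 9.68 + 8.91 + 9.9 + 0.36
 = 28.85
Net = 28.85 - 17 = 11.85

11.85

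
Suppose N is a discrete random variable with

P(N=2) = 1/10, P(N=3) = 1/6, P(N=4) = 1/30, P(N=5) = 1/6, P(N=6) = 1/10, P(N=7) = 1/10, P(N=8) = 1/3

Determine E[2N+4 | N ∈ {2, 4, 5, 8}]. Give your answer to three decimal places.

16.105

P(N ∈ {2, 4, 5, 8}) = 1/10 + 1/30 + 1/6 + 1/3 = 19/30.
E[2N+4 | N ∈ {2, 4, 5, 8}] = [8·1/10 + 12·1/30 + 14·1/6 + 20·1/3] / (19/30)
 = 51/5 / (19/30)
 = 306/19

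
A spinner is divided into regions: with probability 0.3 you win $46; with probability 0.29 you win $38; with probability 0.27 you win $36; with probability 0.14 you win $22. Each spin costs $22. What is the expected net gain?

15.62

E[payout] = 46·0.3 + 38·0.29 + 36·0.27 + 22·0.14
 = 13.8 + 11.02 + 9.72 + 3.08
 = 37.62
Net = 37.62 - 22 = 15.62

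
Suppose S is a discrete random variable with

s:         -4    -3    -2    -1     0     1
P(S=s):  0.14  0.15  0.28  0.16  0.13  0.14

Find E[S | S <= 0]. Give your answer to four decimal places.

-2.0116

P(S <= 0) = 0.14 + 0.15 + 0.28 + 0.16 + 0.13 = 0.86.
E[S | S <= 0] = [(-4)·0.14 + (-3)·0.15 + (-2)·0.28 + (-1)·0.16 + 0·0.13] / 0.86
 = -1.73 / 0.86
 = -173/86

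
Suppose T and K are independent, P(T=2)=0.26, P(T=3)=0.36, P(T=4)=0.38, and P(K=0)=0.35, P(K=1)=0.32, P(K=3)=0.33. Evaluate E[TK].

E[TK] = Σ_t Σ_k tk · P(T=t)P(K=k)
 = 0·0.091 + 2·0.0832 + 6·0.0858 + 0·0.126 + 3·0.1152 + 9·0.1188 + 0·0.133 + 4·0.1216 + 12·0.1254
 = 0 + 0.1664 + 0.5148 + 0 + 0.3456 + 1.0692 + 0 + 0.4864 + 1.5048
 = 4.0872

4.0872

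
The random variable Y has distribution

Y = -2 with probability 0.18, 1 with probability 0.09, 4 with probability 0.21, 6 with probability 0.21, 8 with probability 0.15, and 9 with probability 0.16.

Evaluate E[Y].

4.47

E[Y] = Σ y·P(Y=y)
 = (-2)·0.18 + 1·0.09 + 4·0.21 + 6·0.21 + 8·0.15 + 9·0.16
 = (-0.36) + 0.09 + 0.84 + 1.26 + 1.2 + 1.44
 = 4.47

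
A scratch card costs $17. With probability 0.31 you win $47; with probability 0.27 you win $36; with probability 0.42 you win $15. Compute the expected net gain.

13.59

E[payout] = 47·0.31 + 36·0.27 + 15·0.42
 = 14.57 + 9.72 + 6.3
 = 30.59
Net = 30.59 - 17 = 13.59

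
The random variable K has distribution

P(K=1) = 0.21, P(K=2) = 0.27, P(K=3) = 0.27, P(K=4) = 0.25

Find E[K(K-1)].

5.16

E[K(K-1)] = Σ k(k-1)·P(K=k)
 = 0·0.21 + 2·0.27 + 6·0.27 + 12·0.25
 = 0 + 0.54 + 1.62 + 3
 = 5.16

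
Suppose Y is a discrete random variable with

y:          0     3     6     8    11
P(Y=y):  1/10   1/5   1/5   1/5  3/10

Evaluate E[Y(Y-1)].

51.4

E[Y(Y-1)] = Σ y(y-1)·P(Y=y)
 = 0·1/10 + 6·1/5 + 30·1/5 + 56·1/5 + 110·3/10
 = 0 + 6/5 + 6 + 56/5 + 33
 = 257/5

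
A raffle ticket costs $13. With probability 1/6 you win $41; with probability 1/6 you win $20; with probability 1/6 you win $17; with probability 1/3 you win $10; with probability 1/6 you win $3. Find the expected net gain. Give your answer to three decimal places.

E[payout] = 41·1/6 + 20·1/6 + 17·1/6 + 10·1/3 + 3·1/6
 = 41/6 + 10/3 + 17/6 + 10/3 + 1/2
 = 101/6
Net = 101/6 - 13 = 23/6

3.833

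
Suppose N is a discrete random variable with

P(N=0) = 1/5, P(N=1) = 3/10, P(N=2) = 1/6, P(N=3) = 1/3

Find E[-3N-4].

E[-3N-4] = Σ (-3n-4)·P(N=n)
 = (-4)·1/5 + (-7)·3/10 + (-10)·1/6 + (-13)·1/3
 = (-4/5) + (-21/10) + (-5/3) + (-13/3)
 = -89/10

-8.9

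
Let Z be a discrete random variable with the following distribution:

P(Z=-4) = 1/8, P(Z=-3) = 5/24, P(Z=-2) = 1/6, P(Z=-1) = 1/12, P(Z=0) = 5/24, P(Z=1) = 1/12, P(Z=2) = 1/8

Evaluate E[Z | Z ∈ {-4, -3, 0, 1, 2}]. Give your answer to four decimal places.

P(Z ∈ {-4, -3, 0, 1, 2}) = 1/8 + 5/24 + 5/24 + 1/12 + 1/8 = 3/4.
E[Z | Z ∈ {-4, -3, 0, 1, 2}] = [(-4)·1/8 + (-3)·5/24 + 0·5/24 + 1·1/12 + 2·1/8] / (3/4)
 = -19/24 / (3/4)
 = -19/18

-1.0556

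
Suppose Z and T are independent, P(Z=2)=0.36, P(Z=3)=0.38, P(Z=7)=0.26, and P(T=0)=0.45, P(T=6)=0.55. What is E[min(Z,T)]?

1.881

E[min(Z,T)] = Σ_z Σ_t min(z,t) · P(Z=z)P(T=t)
 = 0·0.162 + 2·0.198 + 0·0.171 + 3·0.209 + 0·0.117 + 6·0.143
 = 0 + 0.396 + 0 + 0.627 + 0 + 0.858
 = 1.881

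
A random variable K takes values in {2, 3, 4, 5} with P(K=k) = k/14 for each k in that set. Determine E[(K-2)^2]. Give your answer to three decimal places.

4.571

E[(K-2)^2] = Σ (k-2)^2·P(K=k)
 = 0·1/7 + 1·3/14 + 4·2/7 + 9·5/14
 = 0 + 3/14 + 8/7 + 45/14
 = 32/7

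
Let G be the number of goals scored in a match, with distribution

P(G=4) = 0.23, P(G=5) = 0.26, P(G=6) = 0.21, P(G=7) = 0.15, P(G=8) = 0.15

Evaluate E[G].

E[G] = Σ g·P(G=g)
 = 4·0.23 + 5·0.26 + 6·0.21 + 7·0.15 + 8·0.15
 = 0.92 + 1.3 + 1.26 + 1.05 + 1.2
 = 5.73

5.73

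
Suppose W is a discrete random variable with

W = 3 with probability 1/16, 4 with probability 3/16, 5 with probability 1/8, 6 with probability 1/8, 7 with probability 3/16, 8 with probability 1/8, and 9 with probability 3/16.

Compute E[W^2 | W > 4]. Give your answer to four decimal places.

P(W > 4) = 1/8 + 1/8 + 3/16 + 1/8 + 3/16 = 3/4.
E[W^2 | W > 4] = [25·1/8 + 36·1/8 + 49·3/16 + 64·1/8 + 81·3/16] / (3/4)
 = 40 / (3/4)
 = 160/3

53.3333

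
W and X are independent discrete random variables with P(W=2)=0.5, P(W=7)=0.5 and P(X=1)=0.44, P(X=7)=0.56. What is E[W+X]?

E[W+X] = Σ_w Σ_x (w+x) · P(W=w)P(X=x)
 = 3·0.22 + 9·0.28 + 8·0.22 + 14·0.28
 = 0.66 + 2.52 + 1.76 + 3.92
 = 8.86

8.86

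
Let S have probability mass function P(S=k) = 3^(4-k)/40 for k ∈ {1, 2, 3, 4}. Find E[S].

E[S] = Σ s·P(S=s)
 = 1·27/40 + 2·9/40 + 3·3/40 + 4·1/40
 = 27/40 + 9/20 + 9/40 + 1/10
 = 29/20

1.45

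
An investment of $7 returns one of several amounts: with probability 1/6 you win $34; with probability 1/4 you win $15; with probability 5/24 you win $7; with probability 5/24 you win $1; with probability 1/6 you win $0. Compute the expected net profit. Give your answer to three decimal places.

4.083

E[payout] = 34·1/6 + 15·1/4 + 7·5/24 + 1·5/24 + 0·1/6
 = 17/3 + 15/4 + 35/24 + 5/24 + 0
 = 133/12
Net = 133/12 - 7 = 49/12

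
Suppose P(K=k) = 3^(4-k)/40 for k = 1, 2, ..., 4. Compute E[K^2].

E[K^2] = Σ k^2·P(K=k)
 = 1·27/40 + 4·9/40 + 9·3/40 + 16·1/40
 = 27/40 + 9/10 + 27/40 + 2/5
 = 53/20

2.65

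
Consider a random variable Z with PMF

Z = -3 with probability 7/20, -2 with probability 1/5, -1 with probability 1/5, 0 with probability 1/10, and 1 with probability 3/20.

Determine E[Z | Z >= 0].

P(Z >= 0) = 1/10 + 3/20 = 1/4.
E[Z | Z >= 0] = [0·1/10 + 1·3/20] / (1/4)
 = 3/20 / (1/4)
 = 3/5

0.6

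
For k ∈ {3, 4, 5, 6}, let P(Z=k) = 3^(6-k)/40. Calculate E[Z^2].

E[Z^2] = Σ z^2·P(Z=z)
 = 9·27/40 + 16·9/40 + 25·3/40 + 36·1/40
 = 243/40 + 18/5 + 15/8 + 9/10
 = 249/20

12.45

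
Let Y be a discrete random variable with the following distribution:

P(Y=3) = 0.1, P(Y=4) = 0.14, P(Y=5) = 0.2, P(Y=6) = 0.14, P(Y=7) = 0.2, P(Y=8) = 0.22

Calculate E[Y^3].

248.14

E[Y^3] = Σ y^3·P(Y=y)
 = 27·0.1 + 64·0.14 + 125·0.2 + 216·0.14 + 343·0.2 + 512·0.22
 = 2.7 + 8.96 + 25 + 30.24 + 68.6 + 112.64
 = 248.14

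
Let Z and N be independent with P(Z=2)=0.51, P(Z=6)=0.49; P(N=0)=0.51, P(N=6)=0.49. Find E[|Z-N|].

3.0192

E[|Z-N|] = Σ_z Σ_n |z-n| · P(Z=z)P(N=n)
 = 2·0.2601 + 4·0.2499 + 6·0.2499 + 0·0.2401
 = 0.5202 + 0.9996 + 1.4994 + 0
 = 3.0192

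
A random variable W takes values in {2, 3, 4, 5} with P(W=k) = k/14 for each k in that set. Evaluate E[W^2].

E[W^2] = Σ w^2·P(W=w)
 = 4·1/7 + 9·3/14 + 16·2/7 + 25·5/14
 = 4/7 + 27/14 + 32/7 + 125/14
 = 16

16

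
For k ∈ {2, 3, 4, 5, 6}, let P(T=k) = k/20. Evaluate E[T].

4.5

E[T] = Σ t·P(T=t)
 = 2·1/10 + 3·3/20 + 4·1/5 + 5·1/4 + 6·3/10
 = 1/5 + 9/20 + 4/5 + 5/4 + 9/5
 = 9/2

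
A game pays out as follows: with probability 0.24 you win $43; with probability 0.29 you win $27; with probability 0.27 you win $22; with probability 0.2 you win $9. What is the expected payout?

25.89

E[payout] = 43·0.24 + 27·0.29 + 22·0.27 + 9·0.2
 = 10.32 + 7.83 + 5.94 + 1.8
 = 25.89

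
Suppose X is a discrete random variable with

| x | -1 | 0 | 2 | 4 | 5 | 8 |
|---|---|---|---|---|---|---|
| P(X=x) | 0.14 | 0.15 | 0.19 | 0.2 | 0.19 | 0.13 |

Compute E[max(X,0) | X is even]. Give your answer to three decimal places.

P(X is even) = 0.15 + 0.19 + 0.2 + 0.13 = 0.67.
E[max(X,0) | X is even] = [0·0.15 + 2·0.19 + 4·0.2 + 8·0.13] / 0.67
 = 2.22 / 0.67
 = 222/67

3.313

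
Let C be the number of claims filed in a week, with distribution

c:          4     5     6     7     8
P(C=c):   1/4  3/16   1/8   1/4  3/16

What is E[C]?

E[C] = Σ c·P(C=c)
 = 4·1/4 + 5·3/16 + 6·1/8 + 7·1/4 + 8·3/16
 = 1 + 15/16 + 3/4 + 7/4 + 3/2
 = 95/16

5.9375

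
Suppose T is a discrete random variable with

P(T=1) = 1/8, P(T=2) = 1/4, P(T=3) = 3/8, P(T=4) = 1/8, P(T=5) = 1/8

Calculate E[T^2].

9.625

E[T^2] = Σ t^2·P(T=t)
 = 1·1/8 + 4·1/4 + 9·3/8 + 16·1/8 + 25·1/8
 = 1/8 + 1 + 27/8 + 2 + 25/8
 = 77/8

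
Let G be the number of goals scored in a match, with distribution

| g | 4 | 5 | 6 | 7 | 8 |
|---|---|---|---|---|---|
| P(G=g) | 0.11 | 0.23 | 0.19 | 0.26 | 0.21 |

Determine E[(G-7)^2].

E[(G-7)^2] = Σ (g-7)^2·P(G=g)
 = 9·0.11 + 4·0.23 + 1·0.19 + 0·0.26 + 1·0.21
 = 0.99 + 0.92 + 0.19 + 0 + 0.21
 = 2.31

2.31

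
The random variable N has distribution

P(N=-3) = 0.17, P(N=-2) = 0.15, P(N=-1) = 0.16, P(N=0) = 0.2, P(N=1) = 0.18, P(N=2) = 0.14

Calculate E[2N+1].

E[2N+1] = Σ (2n+1)·P(N=n)
 = (-5)·0.17 + (-3)·0.15 + (-1)·0.16 + 1·0.2 + 3·0.18 + 5·0.14
 = (-0.85) + (-0.45) + (-0.16) + 0.2 + 0.54 + 0.7
 = -0.02

-0.02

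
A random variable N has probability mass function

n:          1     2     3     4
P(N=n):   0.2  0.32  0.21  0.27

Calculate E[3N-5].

2.65

E[3N-5] = Σ (3n-5)·P(N=n)
 = (-2)·0.2 + 1·0.32 + 4·0.21 + 7·0.27
 = (-0.4) + 0.32 + 0.84 + 1.89
 = 2.65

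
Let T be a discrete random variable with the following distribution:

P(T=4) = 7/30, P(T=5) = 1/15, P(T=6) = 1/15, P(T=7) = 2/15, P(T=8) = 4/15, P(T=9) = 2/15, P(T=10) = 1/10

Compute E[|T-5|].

2.4

E[|T-5|] = Σ |t-5|·P(T=t)
 = 1·7/30 + 0·1/15 + 1·1/15 + 2·2/15 + 3·4/15 + 4·2/15 + 5·1/10
 = 7/30 + 0 + 1/15 + 4/15 + 4/5 + 8/15 + 1/2
 = 12/5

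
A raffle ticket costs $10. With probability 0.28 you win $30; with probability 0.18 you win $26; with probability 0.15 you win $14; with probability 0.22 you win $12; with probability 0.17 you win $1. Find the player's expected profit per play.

E[payout] = 30·0.28 + 26·0.18 + 14·0.15 + 12·0.22 + 1·0.17
 = 8.4 + 4.68 + 2.1 + 2.64 + 0.17
 = 17.99
Net = 17.99 - 10 = 7.99

7.99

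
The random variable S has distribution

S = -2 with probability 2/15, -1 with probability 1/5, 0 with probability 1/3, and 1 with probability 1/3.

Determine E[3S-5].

E[3S-5] = Σ (3s-5)·P(S=s)
 = (-11)·2/15 + (-8)·1/5 + (-5)·1/3 + (-2)·1/3
 = (-22/15) + (-8/5) + (-5/3) + (-2/3)
 = -27/5

-5.4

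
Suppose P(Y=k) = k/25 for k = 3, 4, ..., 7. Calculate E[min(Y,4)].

3.88

E[min(Y,4)] = Σ min(y,4)·P(Y=y)
 = 3·3/25 + 4·4/25 + 4·1/5 + 4·6/25 + 4·7/25
 = 9/25 + 16/25 + 4/5 + 24/25 + 28/25
 = 97/25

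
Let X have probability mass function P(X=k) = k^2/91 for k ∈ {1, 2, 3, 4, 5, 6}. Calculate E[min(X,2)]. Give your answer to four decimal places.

E[min(X,2)] = Σ min(x,2)·P(X=x)
 = 1·1/91 + 2·4/91 + 2·9/91 + 2·16/91 + 2·25/91 + 2·36/91
 = 1/91 + 8/91 + 18/91 + 32/91 + 50/91 + 72/91
 = 181/91

1.9890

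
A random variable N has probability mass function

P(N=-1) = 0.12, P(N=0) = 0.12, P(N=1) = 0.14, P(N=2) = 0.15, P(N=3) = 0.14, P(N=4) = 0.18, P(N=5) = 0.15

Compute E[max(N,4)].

E[max(N,4)] = Σ max(n,4)·P(N=n)
 = 4·0.12 + 4·0.12 + 4·0.14 + 4·0.15 + 4·0.14 + 4·0.18 + 5·0.15
 = 0.48 + 0.48 + 0.56 + 0.6 + 0.56 + 0.72 + 0.75
 = 4.15

4.15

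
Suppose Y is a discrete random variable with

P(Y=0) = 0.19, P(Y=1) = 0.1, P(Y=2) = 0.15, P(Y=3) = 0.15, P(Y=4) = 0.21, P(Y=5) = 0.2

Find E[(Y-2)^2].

E[(Y-2)^2] = Σ (y-2)^2·P(Y=y)
 = 4·0.19 + 1·0.1 + 0·0.15 + 1·0.15 + 4·0.21 + 9·0.2
 = 0.76 + 0.1 + 0 + 0.15 + 0.84 + 1.8
 = 3.65

3.65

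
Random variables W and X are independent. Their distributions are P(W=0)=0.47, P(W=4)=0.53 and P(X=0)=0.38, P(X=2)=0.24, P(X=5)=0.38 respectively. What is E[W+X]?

4.5

E[W+X] = Σ_w Σ_x (w+x) · P(W=w)P(X=x)
 = 0·0.1786 + 2·0.1128 + 5·0.1786 + 4·0.2014 + 6·0.1272 + 9·0.2014
 = 0 + 0.2256 + 0.893 + 0.8056 + 0.7632 + 1.8126
 = 4.5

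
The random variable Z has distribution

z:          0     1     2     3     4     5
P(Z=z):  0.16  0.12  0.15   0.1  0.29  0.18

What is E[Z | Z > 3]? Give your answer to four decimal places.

P(Z > 3) = 0.29 + 0.18 = 0.47.
E[Z | Z > 3] = [4·0.29 + 5·0.18] / 0.47
 = 2.06 / 0.47
 = 206/47

4.3830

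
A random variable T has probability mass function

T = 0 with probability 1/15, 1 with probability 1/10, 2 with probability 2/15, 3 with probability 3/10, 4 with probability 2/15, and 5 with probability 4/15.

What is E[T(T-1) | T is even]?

P(T is even) = 1/15 + 2/15 + 2/15 = 1/3.
E[T(T-1) | T is even] = [0·1/15 + 2·2/15 + 12·2/15] / (1/3)
 = 28/15 / (1/3)
 = 28/5

5.6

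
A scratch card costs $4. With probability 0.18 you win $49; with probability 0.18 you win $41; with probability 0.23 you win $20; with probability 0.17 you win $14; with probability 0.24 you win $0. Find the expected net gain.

19.18

E[payout] = 49·0.18 + 41·0.18 + 20·0.23 + 14·0.17 + 0·0.24
 = 8.82 + 7.38 + 4.6 + 2.38 + 0
 = 23.18
Net = 23.18 - 4 = 19.18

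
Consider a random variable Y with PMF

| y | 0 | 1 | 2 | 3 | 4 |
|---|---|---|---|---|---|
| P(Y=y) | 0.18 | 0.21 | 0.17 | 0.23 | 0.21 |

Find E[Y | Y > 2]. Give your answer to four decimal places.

3.4773

P(Y > 2) = 0.23 + 0.21 = 0.44.
E[Y | Y > 2] = [3·0.23 + 4·0.21] / 0.44
 = 1.53 / 0.44
 = 153/44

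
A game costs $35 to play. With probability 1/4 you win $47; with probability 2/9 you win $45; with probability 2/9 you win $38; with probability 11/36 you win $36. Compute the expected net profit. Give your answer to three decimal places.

E[payout] = 47·1/4 + 45·2/9 + 38·2/9 + 36·11/36
 = 47/4 + 10 + 76/9 + 11
 = 1483/36
Net = 1483/36 - 35 = 223/36

6.194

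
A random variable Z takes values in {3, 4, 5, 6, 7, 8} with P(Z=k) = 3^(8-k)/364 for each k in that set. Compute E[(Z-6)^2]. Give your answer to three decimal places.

6.992

E[(Z-6)^2] = Σ (z-6)^2·P(Z=z)
 = 9·243/364 + 4·81/364 + 1·27/364 + 0·9/364 + 1·3/364 + 4·1/364
 = 2187/364 + 81/91 + 27/364 + 0 + 3/364 + 1/91
 = 2545/364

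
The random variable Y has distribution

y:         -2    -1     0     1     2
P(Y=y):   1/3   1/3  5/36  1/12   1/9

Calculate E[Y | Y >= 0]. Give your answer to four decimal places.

0.9167

P(Y >= 0) = 5/36 + 1/12 + 1/9 = 1/3.
E[Y | Y >= 0] = [0·5/36 + 1·1/12 + 2·1/9] / (1/3)
 = 11/36 / (1/3)
 = 11/12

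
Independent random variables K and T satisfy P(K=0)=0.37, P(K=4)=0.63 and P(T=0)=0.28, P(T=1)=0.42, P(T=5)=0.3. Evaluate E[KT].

E[KT] = Σ_k Σ_t kt · P(K=k)P(T=t)
 = 0·0.1036 + 0·0.1554 + 0·0.111 + 0·0.1764 + 4·0.2646 + 20·0.189
 = 0 + 0 + 0 + 0 + 1.0584 + 3.78
 = 4.8384

4.8384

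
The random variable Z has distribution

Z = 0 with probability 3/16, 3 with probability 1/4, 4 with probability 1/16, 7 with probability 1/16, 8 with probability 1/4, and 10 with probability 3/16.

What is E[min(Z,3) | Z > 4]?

P(Z > 4) = 1/16 + 1/4 + 3/16 = 1/2.
E[min(Z,3) | Z > 4] = [3·1/16 + 3·1/4 + 3·3/16] / (1/2)
 = 3/2 / (1/2)
 = 3

3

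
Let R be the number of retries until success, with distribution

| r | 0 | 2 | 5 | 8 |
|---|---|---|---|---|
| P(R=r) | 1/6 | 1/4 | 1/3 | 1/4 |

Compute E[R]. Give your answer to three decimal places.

E[R] = Σ r·P(R=r)
 = 0·1/6 + 2·1/4 + 5·1/3 + 8·1/4
 = 0 + 1/2 + 5/3 + 2
 = 25/6

4.167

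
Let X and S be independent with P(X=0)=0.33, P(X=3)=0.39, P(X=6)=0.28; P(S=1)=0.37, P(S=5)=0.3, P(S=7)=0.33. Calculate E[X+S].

E[X+S] = Σ_x Σ_s (x+s) · P(X=x)P(S=s)
 = 1·0.1221 + 5·0.099 + 7·0.1089 + 4·0.1443 + 8·0.117 + 10·0.1287 + 7·0.1036 + 11·0.084 + 13·0.0924
 = 0.1221 + 0.495 + 0.7623 + 0.5772 + 0.936 + 1.287 + 0.7252 + 0.924 + 1.2012
 = 7.03

7.03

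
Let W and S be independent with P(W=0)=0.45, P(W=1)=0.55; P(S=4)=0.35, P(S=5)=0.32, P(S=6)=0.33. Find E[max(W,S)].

4.98

E[max(W,S)] = Σ_w Σ_s max(w,s) · P(W=w)P(S=s)
 = 4·0.1575 + 5·0.144 + 6·0.1485 + 4·0.1925 + 5·0.176 + 6·0.1815
 = 0.63 + 0.72 + 0.891 + 0.77 + 0.88 + 1.089
 = 4.98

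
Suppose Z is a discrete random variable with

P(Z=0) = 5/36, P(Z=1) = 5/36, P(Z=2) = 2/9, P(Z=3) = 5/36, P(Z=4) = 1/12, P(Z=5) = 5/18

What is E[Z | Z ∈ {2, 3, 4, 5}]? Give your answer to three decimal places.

P(Z ∈ {2, 3, 4, 5}) = 2/9 + 5/36 + 1/12 + 5/18 = 13/18.
E[Z | Z ∈ {2, 3, 4, 5}] = [2·2/9 + 3·5/36 + 4·1/12 + 5·5/18] / (13/18)
 = 31/12 / (13/18)
 = 93/26

3.577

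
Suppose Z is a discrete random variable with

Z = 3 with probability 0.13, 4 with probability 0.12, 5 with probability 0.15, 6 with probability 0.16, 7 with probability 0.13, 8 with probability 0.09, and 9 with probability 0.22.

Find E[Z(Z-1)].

E[Z(Z-1)] = Σ z(z-1)·P(Z=z)
 = 6·0.13 + 12·0.12 + 20·0.15 + 30·0.16 + 42·0.13 + 56·0.09 + 72·0.22
 = 0.78 + 1.44 + 3 + 4.8 + 5.46 + 5.04 + 15.84
 = 36.36

36.36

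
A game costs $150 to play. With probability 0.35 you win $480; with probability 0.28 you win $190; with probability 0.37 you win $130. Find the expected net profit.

E[payout] = 480·0.35 + 190·0.28 + 130·0.37
 = 168 + 53.2 + 48.1
 = 269.3
Net = 269.3 - 150 = 119.3

119.3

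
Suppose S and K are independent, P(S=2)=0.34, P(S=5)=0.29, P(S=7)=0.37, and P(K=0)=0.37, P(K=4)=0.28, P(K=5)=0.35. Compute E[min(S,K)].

E[min(S,K)] = Σ_s Σ_k min(s,k) · P(S=s)P(K=k)
 = 0·0.1258 + 2·0.0952 + 2·0.119 + 0·0.1073 + 4·0.0812 + 5·0.1015 + 0·0.1369 + 4·0.1036 + 5·0.1295
 = 0 + 0.1904 + 0.238 + 0 + 0.3248 + 0.5075 + 0 + 0.4144 + 0.6475
 = 2.3226

2.3226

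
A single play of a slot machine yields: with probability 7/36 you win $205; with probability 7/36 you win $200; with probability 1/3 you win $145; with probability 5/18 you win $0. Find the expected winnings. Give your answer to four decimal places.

E[payout] = 205·7/36 + 200·7/36 + 145·1/3 + 0·5/18
 = 1435/36 + 350/9 + 145/3 + 0
 = 1525/12

127.0833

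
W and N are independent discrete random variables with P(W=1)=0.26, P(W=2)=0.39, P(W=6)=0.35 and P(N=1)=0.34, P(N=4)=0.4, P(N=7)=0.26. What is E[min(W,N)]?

E[min(W,N)] = Σ_w Σ_n min(w,n) · P(W=w)P(N=n)
 = 1·0.0884 + 1·0.104 + 1·0.0676 + 1·0.1326 + 2·0.156 + 2·0.1014 + 1·0.119 + 4·0.14 + 6·0.091
 = 0.0884 + 0.104 + 0.0676 + 0.1326 + 0.312 + 0.2028 + 0.119 + 0.56 + 0.546
 = 2.1324

2.1324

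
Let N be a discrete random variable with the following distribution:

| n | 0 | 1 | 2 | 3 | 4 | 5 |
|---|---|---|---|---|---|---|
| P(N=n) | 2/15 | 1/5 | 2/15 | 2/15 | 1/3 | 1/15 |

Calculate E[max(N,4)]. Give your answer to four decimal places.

E[max(N,4)] = Σ max(n,4)·P(N=n)
 = 4·2/15 + 4·1/5 + 4·2/15 + 4·2/15 + 4·1/3 + 5·1/15
 = 8/15 + 4/5 + 8/15 + 8/15 + 4/3 + 1/3
 = 61/15

4.0667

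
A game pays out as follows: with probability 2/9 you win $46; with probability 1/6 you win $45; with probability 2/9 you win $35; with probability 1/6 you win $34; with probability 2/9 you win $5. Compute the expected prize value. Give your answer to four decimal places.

32.2778

E[payout] = 46·2/9 + 45·1/6 + 35·2/9 + 34·1/6 + 5·2/9
 = 92/9 + 15/2 + 70/9 + 17/3 + 10/9
 = 581/18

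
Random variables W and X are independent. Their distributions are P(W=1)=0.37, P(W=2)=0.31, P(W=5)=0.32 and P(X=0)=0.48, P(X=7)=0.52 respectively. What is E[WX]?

E[WX] = Σ_w Σ_x wx · P(W=w)P(X=x)
 = 0·0.1776 + 7·0.1924 + 0·0.1488 + 14·0.1612 + 0·0.1536 + 35·0.1664
 = 0 + 1.3468 + 0 + 2.2568 + 0 + 5.824
 = 9.4276

9.4276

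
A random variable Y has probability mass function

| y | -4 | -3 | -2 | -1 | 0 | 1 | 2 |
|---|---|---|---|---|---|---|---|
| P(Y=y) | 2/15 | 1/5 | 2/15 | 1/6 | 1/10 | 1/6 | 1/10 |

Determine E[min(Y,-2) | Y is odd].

P(Y is odd) = 1/5 + 1/6 + 1/6 = 8/15.
E[min(Y,-2) | Y is odd] = [(-3)·1/5 + (-2)·1/6 + (-2)·1/6] / (8/15)
 = -19/15 / (8/15)
 = -19/8

-2.375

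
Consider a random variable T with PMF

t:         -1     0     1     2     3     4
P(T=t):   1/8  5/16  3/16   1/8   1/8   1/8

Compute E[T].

1.1875

E[T] = Σ t·P(T=t)
 = (-1)·1/8 + 0·5/16 + 1·3/16 + 2·1/8 + 3·1/8 + 4·1/8
 = (-1/8) + 0 + 3/16 + 1/4 + 3/8 + 1/2
 = 19/16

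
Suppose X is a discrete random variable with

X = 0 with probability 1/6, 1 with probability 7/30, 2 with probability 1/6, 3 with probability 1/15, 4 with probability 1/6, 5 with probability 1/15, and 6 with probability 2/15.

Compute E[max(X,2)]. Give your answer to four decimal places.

E[max(X,2)] = Σ max(x,2)·P(X=x)
 = 2·1/6 + 2·7/30 + 2·1/6 + 3·1/15 + 4·1/6 + 5·1/15 + 6·2/15
 = 1/3 + 7/15 + 1/3 + 1/5 + 2/3 + 1/3 + 4/5
 = 47/15

3.1333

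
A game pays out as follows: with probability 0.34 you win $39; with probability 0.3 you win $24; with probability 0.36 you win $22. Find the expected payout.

28.38

E[payout] = 39·0.34 + 24·0.3 + 22·0.36
 = 13.26 + 7.2 + 7.92
 = 28.38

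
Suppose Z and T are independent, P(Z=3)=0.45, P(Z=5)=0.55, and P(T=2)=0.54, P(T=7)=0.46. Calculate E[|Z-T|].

E[|Z-T|] = Σ_z Σ_t |z-t| · P(Z=z)P(T=t)
 = 1·0.243 + 4·0.207 + 3·0.297 + 2·0.253
 = 0.243 + 0.828 + 0.891 + 0.506
 = 2.468

2.468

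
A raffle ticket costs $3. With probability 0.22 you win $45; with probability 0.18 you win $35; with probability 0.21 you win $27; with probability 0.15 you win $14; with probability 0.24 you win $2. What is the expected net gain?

E[payout] = 45·0.22 + 35·0.18 + 27·0.21 + 14·0.15 + 2·0.24
 = 9.9 + 6.3 + 5.67 + 2.1 + 0.48
 = 24.45
Net = 24.45 - 3 = 21.45

21.45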